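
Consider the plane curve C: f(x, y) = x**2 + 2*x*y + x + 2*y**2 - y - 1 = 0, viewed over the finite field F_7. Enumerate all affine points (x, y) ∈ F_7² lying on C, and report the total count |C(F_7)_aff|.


Affine F_7-points: {(0, 1), (0, 3), (1, 5), (2, 4), (2, 5), (3, 4), (4, 1), (4, 6)}; count = 8.

For each of the 49 pairs (x, y) ∈ F_7², evaluate f(x, y) mod 7. Record the zeros.
  x = 0: [0↦6, 1↦0, 2↦5, 3↦0, 4↦6, 5↦2, 6↦2]  zeros at y ∈ {1, 3}
  x = 1: [0↦1, 1↦4, 2↦4, 3↦1, 4↦2, 5↦0, 6↦2]  zeros at y ∈ {5}
  x = 2: [0↦5, 1↦3, 2↦5, 3↦4, 4↦0, 5↦0, 6↦4]  zeros at y ∈ {4, 5}
  x = 3: [0↦4, 1↦4, 2↦1, 3↦2, 4↦0, 5↦2, 6↦1]  zeros at y ∈ {4}
  x = 4: [0↦5, 1↦0, 2↦6, 3↦2, 4↦2, 5↦6, 6↦0]  zeros at y ∈ {1, 6}
  x = 5: [0↦1, 1↦5, 2↦6, 3↦4, 4↦6, 5↦5, 6↦1]  zeros at y ∈ ∅
  x = 6: [0↦6, 1↦5, 2↦1, 3↦1, 4↦5, 5↦6, 6↦4]  zeros at y ∈ ∅
Collecting zeros: affine points = {(0, 1), (0, 3), (1, 5), (2, 4), (2, 5), (3, 4), (4, 1), (4, 6)}.
Total count |C(F_7)_aff| = 8.


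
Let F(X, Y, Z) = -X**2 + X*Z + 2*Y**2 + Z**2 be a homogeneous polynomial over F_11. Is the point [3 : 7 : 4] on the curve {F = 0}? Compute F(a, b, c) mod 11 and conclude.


F(3,7,4) ≡ 7 (mod 11); P is NOT on the curve.

Evaluate F(3, 7, 4) term-by-term (mod 11).
  -X**2 ↦ -1·9·1·1 = -9
  X*Z ↦ 1·3·1·4 = 12
  2*Y**2 ↦ 2·1·49·1 = 98
  Z**2 ↦ 1·1·1·16 = 16
Sum: F(3, 7, 4) = (-9) + (12) + (98) + (16) = 117.
Reducing mod 11: 117 ≡ 7 (mod 11).
Since F(a, b, c) ≡ 7 ≠ 0 (mod 11), P does NOT lie on the curve.


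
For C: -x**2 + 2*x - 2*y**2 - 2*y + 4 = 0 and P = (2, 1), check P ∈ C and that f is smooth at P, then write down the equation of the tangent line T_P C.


Tangent line at P: -2*x - 6*y + 10 = 0.

Step 1: f(2, 1) = 0, so P lies on C.
Step 2: partial derivatives
  f_x(x, y) = 2 - 2*x, f_y(x, y) = -4*y - 2.
  f_x(P) = -2, f_y(P) = -6 (gradient nonzero, so P is smooth).
Step 3: tangent line at P: -2·(x − 2) + -6·(y − 1) = 0.
Expanding: -2*x - 6*y + 10 = 0.


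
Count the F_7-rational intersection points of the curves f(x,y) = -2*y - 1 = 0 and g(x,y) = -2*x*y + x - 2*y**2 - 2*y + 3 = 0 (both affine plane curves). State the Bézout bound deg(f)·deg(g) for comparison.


Common zeros: {(0, 3)}; count = 1; Bézout bound = 2.

deg(f) = 1, deg(g) = 2, so Bézout bound = 2.
Scan x ∈ F_7. For each x, list the y ∈ F_7 with f(x, y) ≡ 0 and those with g(x, y) ≡ 0 (mod 7); the common zeros in that column are the intersection.
  x = 0: f ≡ 0 at y ∈ {3}; g ≡ 0 at y ∈ {3}; common: {3}.
  x = 1: f ≡ 0 at y ∈ {3}; g ≡ 0 at y ∈ ∅; common: ∅.
  x = 2: f ≡ 0 at y ∈ {3}; g ≡ 0 at y ∈ ∅; common: ∅.
  x = 3: f ≡ 0 at y ∈ {3}; g ≡ 0 at y ∈ {5}; common: ∅.
  x = 4: f ≡ 0 at y ∈ {3}; g ≡ 0 at y ∈ {0, 2}; common: ∅.
  x = 5: f ≡ 0 at y ∈ {3}; g ≡ 0 at y ∈ ∅; common: ∅.
  x = 6: f ≡ 0 at y ∈ {3}; g ≡ 0 at y ∈ {1, 6}; common: ∅.
Collecting: common zeros = {(0, 3)}, so the count is 1.
Comparison with the Bézout bound: 1 ≤ 2 = deg(f)·deg(g), as expected for curves with no common component (the affine F_7-count falls short of the bound because intersections may lie at infinity, over extension fields, or carry multiplicity).


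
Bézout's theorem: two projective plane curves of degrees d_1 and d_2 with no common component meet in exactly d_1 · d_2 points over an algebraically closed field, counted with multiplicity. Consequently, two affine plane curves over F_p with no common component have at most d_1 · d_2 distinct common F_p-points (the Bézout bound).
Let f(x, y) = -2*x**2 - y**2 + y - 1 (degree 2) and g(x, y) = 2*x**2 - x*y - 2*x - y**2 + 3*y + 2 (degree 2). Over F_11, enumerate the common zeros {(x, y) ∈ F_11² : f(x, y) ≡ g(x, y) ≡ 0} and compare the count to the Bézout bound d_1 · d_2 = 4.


Common zeros: {(1, 6)}; count = 1; Bézout bound = 4.

deg(f) = 2, deg(g) = 2, so Bézout bound = 4.
Scan x ∈ F_11. For each x, list the y ∈ F_11 with f(x, y) ≡ 0 and those with g(x, y) ≡ 0 (mod 11); the common zeros in that column are the intersection.
  x = 0: f ≡ 0 at y ∈ ∅; g ≡ 0 at y ∈ ∅; common: ∅.
  x = 1: f ≡ 0 at y ∈ {6}; g ≡ 0 at y ∈ {6, 7}; common: {6}.
  x = 2: f ≡ 0 at y ∈ {2, 10}; g ≡ 0 at y ∈ {3, 9}; common: ∅.
  x = 3: f ≡ 0 at y ∈ ∅; g ≡ 0 at y ∈ {5, 6}; common: ∅.
  x = 4: f ≡ 0 at y ∈ {0, 1}; g ≡ 0 at y ∈ ∅; common: ∅.
  x = 5: f ≡ 0 at y ∈ ∅; g ≡ 0 at y ∈ ∅; common: ∅.
  x = 6: f ≡ 0 at y ∈ ∅; g ≡ 0 at y ∈ {3, 5}; common: ∅.
  x = 7: f ≡ 0 at y ∈ {0, 1}; g ≡ 0 at y ∈ ∅; common: ∅.
  x = 8: f ≡ 0 at y ∈ ∅; g ≡ 0 at y ∈ ∅; common: ∅.
  x = 9: f ≡ 0 at y ∈ {2, 10}; g ≡ 0 at y ∈ {7, 9}; common: ∅.
  x = 10: f ≡ 0 at y ∈ {6}; g ≡ 0 at y ∈ ∅; common: ∅.
Collecting: common zeros = {(1, 6)}, so the count is 1.
Comparison with the Bézout bound: 1 ≤ 4 = deg(f)·deg(g), as expected for curves with no common component (the affine F_11-count falls short of the bound because intersections may lie at infinity, over extension fields, or carry multiplicity).


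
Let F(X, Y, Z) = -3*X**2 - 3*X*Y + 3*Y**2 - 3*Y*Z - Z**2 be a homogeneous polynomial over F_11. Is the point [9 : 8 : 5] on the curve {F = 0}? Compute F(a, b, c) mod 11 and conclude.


F(9,8,5) ≡ 6 (mod 11); P is NOT on the curve.

Evaluate F(9, 8, 5) term-by-term (mod 11).
  -3*X**2 ↦ -3·81·1·1 = -243
  -3*X*Y ↦ -3·9·8·1 = -216
  3*Y**2 ↦ 3·1·64·1 = 192
  -3*Y*Z ↦ -3·1·8·5 = -120
  -Z**2 ↦ -1·1·1·25 = -25
Sum: F(9, 8, 5) = (-243) + (-216) + (192) + (-120) + (-25) = -412.
Reducing mod 11: -412 ≡ 6 (mod 11).
Since F(a, b, c) ≡ 6 ≠ 0 (mod 11), P does NOT lie on the curve.


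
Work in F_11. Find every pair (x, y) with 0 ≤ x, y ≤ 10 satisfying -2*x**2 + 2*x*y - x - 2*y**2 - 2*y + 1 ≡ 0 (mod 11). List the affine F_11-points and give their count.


Affine F_11-points: {(0, 2), (0, 8), (2, 4), (2, 8), (4, 5), (4, 9), (6, 0), (6, 5), (7, 2), (7, 4), (10, 0), (10, 9)}; count = 12.

For each of the 121 pairs (x, y) ∈ F_11², evaluate f(x, y) mod 11. Record the zeros.
  x = 0: [0↦1, 1↦8, 2↦0, 3↦10, 4↦5, 5↦7, 6↦5, 7↦10, 8↦0, 9↦8, 10↦1]  zeros at y ∈ {2, 8}
  x = 1: [0↦9, 1↦7, 2↦1, 3↦2, 4↦10, 5↦3, 6↦3, 7↦10, 8↦2, 9↦1, 10↦7]  zeros at y ∈ ∅
  x = 2: [0↦2, 1↦2, 2↦9, 3↦1, 4↦0, 5↦6, 6↦8, 7↦6, 8↦0, 9↦1, 10↦9]  zeros at y ∈ {4, 8}
  x = 3: [0↦2, 1↦4, 2↦2, 3↦7, 4↦8, 5↦5, 6↦9, 7↦9, 8↦5, 9↦8, 10↦7]  zeros at y ∈ ∅
  x = 4: [0↦9, 1↦2, 2↦2, 3↦9, 4↦1, 5↦0, 6↦6, 7↦8, 8↦6, 9↦0, 10↦1]  zeros at y ∈ {5, 9}
  x = 5: [0↦1, 1↦7, 2↦9, 3↦7, 4↦1, 5↦2, 6↦10, 7↦3, 8↦3, 9↦10, 10↦2]  zeros at y ∈ ∅
  x = 6: [0↦0, 1↦8, 2↦1, 3↦1, 4↦8, 5↦0, 6↦10, 7↦5, 8↦7, 9↦5, 10↦10]  zeros at y ∈ {0, 5}
  x = 7: [0↦6, 1↦5, 2↦0, 3↦2, 4↦0, 5↦5, 6↦6, 7↦3, 8↦7, 9↦7, 10↦3]  zeros at y ∈ {2, 4}
  x = 8: [0↦8, 1↦9, 2↦6, 3↦10, 4↦10, 5↦6, 6↦9, 7↦8, 8↦3, 9↦5, 10↦3]  zeros at y ∈ ∅
  x = 9: [0↦6, 1↦9, 2↦8, 3↦3, 4↦5, 5↦3, 6↦8, 7↦9, 8↦6, 9↦10, 10↦10]  zeros at y ∈ ∅
  x = 10: [0↦0, 1↦5, 2↦6, 3↦3, 4↦7, 5↦7, 6↦3, 7↦6, 8↦5, 9↦0, 10↦2]  zeros at y ∈ {0, 9}
Collecting zeros: affine points = {(0, 2), (0, 8), (2, 4), (2, 8), (4, 5), (4, 9), (6, 0), (6, 5), (7, 2), (7, 4), (10, 0), (10, 9)}.
Total count |C(F_11)_aff| = 12.


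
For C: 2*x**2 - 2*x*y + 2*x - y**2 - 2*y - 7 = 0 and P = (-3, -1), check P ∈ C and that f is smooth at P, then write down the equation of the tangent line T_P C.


Tangent line at P: -8*x + 6*y - 18 = 0.

Step 1: f(-3, -1) = 0, so P lies on C.
Step 2: partial derivatives
  f_x(x, y) = 4*x - 2*y + 2, f_y(x, y) = -2*x - 2*y - 2.
  f_x(P) = -8, f_y(P) = 6 (gradient nonzero, so P is smooth).
Step 3: tangent line at P: -8·(x − -3) + 6·(y − -1) = 0.
Expanding: -8*x + 6*y - 18 = 0.


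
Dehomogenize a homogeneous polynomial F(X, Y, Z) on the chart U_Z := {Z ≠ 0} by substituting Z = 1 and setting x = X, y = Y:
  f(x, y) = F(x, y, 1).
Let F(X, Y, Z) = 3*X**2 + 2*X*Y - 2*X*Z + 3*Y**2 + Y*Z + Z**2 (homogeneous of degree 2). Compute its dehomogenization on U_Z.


f(x, y) = 3*x**2 + 2*x*y - 2*x + 3*y**2 + y + 1

On U_Z we set Z = 1. Each monomial c·X^i·Y^j·Z^k in F becomes c·x^i·y^j·1^k = c·x^i·y^j.
Substituting Z = 1: F(X, Y, 1) = 3*x**2 + 2*x*y - 2*x + 3*y**2 + y + 1.
Note: deg(f) ≤ deg(F) = 2; strict inequality happens when F is divisible by Z (lost terms).


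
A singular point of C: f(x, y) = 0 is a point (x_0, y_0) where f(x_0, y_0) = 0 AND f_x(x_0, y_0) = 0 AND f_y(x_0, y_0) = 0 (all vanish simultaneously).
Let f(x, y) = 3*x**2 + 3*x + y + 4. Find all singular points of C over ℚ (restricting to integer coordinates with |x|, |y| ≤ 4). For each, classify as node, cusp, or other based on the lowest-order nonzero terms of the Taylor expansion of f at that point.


No singular points in the scanned grid; C is smooth there.

Compute partial derivatives:
  f_x = 6*x + 3.
  f_y = 1.
f_y = 1 is a nonzero constant, so f_y never vanishes: no point (x, y) can satisfy f = f_x = f_y = 0. In particular no (x, y) ∈ {−4, ..., 4}² is singular; the curve is smooth.


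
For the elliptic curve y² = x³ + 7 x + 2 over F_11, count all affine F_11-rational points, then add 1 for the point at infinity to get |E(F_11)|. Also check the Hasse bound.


Affine points = {(7, 3), (7, 8), (8, 3), (8, 8), (10, 4), (10, 7)}; affine count = 6; |E(F_11)| = 7.

Discriminant check: Δ ∝ 4a³ + 27b² = 4·7³ + 27·2² = 4·343 + 27·4 ≡ 6 (mod 11). Nonzero ⇒ E is nonsingular.
For each x ∈ F_11, compute rhs = x³ + 7·x + 2 mod 11, then count y ∈ F_11 with y² ≡ rhs.
  x = 0: rhs = 2, matching y values: none (0 points).
  x = 1: rhs = 10, matching y values: none (0 points).
  x = 2: rhs = 2, matching y values: none (0 points).
  x = 3: rhs = 6, matching y values: none (0 points).
  x = 4: rhs = 6, matching y values: none (0 points).
  x = 5: rhs = 8, matching y values: none (0 points).
  x = 6: rhs = 7, matching y values: none (0 points).
  x = 7: rhs = 9, matching y values: 3, 8 (2 points).
  x = 8: rhs = 9, matching y values: 3, 8 (2 points).
  x = 9: rhs = 2, matching y values: none (0 points).
  x = 10: rhs = 5, matching y values: 4, 7 (2 points).
Total affine count: 6.
Full point count |E(F_11)| = 6 + 1 = 7.
Hasse bound: |7 − (11+1)| = |-5| = 5 ≤ 2√11 ≈ 6.6332 ✓.


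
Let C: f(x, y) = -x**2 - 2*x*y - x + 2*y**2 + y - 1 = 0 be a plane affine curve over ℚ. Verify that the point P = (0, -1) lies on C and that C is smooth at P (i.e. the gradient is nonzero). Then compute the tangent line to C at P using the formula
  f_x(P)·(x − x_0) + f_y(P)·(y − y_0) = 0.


Tangent line at P: x - 3*y - 3 = 0.

Step 1: f(0, -1) = 0, so P lies on C.
Step 2: partial derivatives
  f_x(x, y) = -2*x - 2*y - 1, f_y(x, y) = -2*x + 4*y + 1.
  f_x(P) = 1, f_y(P) = -3 (gradient nonzero, so P is smooth).
Step 3: tangent line at P: 1·(x − 0) + -3·(y − -1) = 0.
Expanding: x - 3*y - 3 = 0.


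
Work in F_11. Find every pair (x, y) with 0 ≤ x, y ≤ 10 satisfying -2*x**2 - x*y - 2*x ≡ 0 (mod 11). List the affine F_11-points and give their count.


Affine F_11-points: {(0, 0), (0, 1), (0, 2), (0, 3), (0, 4), (0, 5), (0, 6), (0, 7), (0, 8), (0, 9), (0, 10), (1, 7), (2, 5), (3, 3), (4, 1), (5, 10), (6, 8), (7, 6), (8, 4), (9, 2), (10, 0)}; count = 21.

For each of the 121 pairs (x, y) ∈ F_11², evaluate f(x, y) mod 11. Record the zeros.
  x = 0: [0↦0, 1↦0, 2↦0, 3↦0, 4↦0, 5↦0, 6↦0, 7↦0, 8↦0, 9↦0, 10↦0]  zeros at y ∈ {0, 1, 2, 3, 4, 5, 6, 7, 8, 9, 10}
  x = 1: [0↦7, 1↦6, 2↦5, 3↦4, 4↦3, 5↦2, 6↦1, 7↦0, 8↦10, 9↦9, 10↦8]  zeros at y ∈ {7}
  x = 2: [0↦10, 1↦8, 2↦6, 3↦4, 4↦2, 5↦0, 6↦9, 7↦7, 8↦5, 9↦3, 10↦1]  zeros at y ∈ {5}
  x = 3: [0↦9, 1↦6, 2↦3, 3↦0, 4↦8, 5↦5, 6↦2, 7↦10, 8↦7, 9↦4, 10↦1]  zeros at y ∈ {3}
  x = 4: [0↦4, 1↦0, 2↦7, 3↦3, 4↦10, 5↦6, 6↦2, 7↦9, 8↦5, 9↦1, 10↦8]  zeros at y ∈ {1}
  x = 5: [0↦6, 1↦1, 2↦7, 3↦2, 4↦8, 5↦3, 6↦9, 7↦4, 8↦10, 9↦5, 10↦0]  zeros at y ∈ {10}
  x = 6: [0↦4, 1↦9, 2↦3, 3↦8, 4↦2, 5↦7, 6↦1, 7↦6, 8↦0, 9↦5, 10↦10]  zeros at y ∈ {8}
  x = 7: [0↦9, 1↦2, 2↦6, 3↦10, 4↦3, 5↦7, 6↦0, 7↦4, 8↦8, 9↦1, 10↦5]  zeros at y ∈ {6}
  x = 8: [0↦10, 1↦2, 2↦5, 3↦8, 4↦0, 5↦3, 6↦6, 7↦9, 8↦1, 9↦4, 10↦7]  zeros at y ∈ {4}
  x = 9: [0↦7, 1↦9, 2↦0, 3↦2, 4↦4, 5↦6, 6↦8, 7↦10, 8↦1, 9↦3, 10↦5]  zeros at y ∈ {2}
  x = 10: [0↦0, 1↦1, 2↦2, 3↦3, 4↦4, 5↦5, 6↦6, 7↦7, 8↦8, 9↦9, 10↦10]  zeros at y ∈ {0}
Collecting zeros: affine points = {(0, 0), (0, 1), (0, 2), (0, 3), (0, 4), (0, 5), (0, 6), (0, 7), (0, 8), (0, 9), (0, 10), (1, 7), (2, 5), (3, 3), (4, 1), (5, 10), (6, 8), (7, 6), (8, 4), (9, 2), (10, 0)}.
Total count |C(F_11)_aff| = 21.


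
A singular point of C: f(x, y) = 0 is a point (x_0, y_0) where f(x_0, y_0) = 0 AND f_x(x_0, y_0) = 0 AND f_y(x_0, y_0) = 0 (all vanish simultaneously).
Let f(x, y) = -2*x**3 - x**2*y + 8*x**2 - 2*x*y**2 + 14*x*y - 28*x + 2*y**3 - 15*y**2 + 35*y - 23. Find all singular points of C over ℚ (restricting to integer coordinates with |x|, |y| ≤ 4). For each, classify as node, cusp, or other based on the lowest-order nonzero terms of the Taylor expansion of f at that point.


Singular points: {(1, 3)}; classification: node.

Compute partial derivatives:
  f_x = -6*x**2 - 2*x*y + 16*x - 2*y**2 + 14*y - 28.
  f_y = -x**2 - 4*x*y + 14*x + 6*y**2 - 30*y + 35.
Scan x_0 ∈ {−4, ..., 4}. For each x_0, f_y(x_0, y) is a polynomial in y; find its integer roots y ∈ {−4, ..., 4}, then test f_x and f at those candidates.
  x = -4: f_y(-4, y) = 6*y**2 - 14*y - 37; no integer root y with |y| ≤ 4.
  x = -3: f_y(-3, y) = 6*y**2 - 18*y - 16; no integer root y with |y| ≤ 4.
  x = -2: f_y(-2, y) = 6*y**2 - 22*y + 3; no integer root y with |y| ≤ 4.
  x = -1: f_y(-1, y) = 6*y**2 - 26*y + 20; vanishes at y ∈ {1}. (-1, 1): f_x = -36 ≠ 0.
  x = 0: f_y(0, y) = 6*y**2 - 30*y + 35; no integer root y with |y| ≤ 4.
  x = 1: f_y(1, y) = 6*y**2 - 34*y + 48; vanishes at y ∈ {3}. (1, 3): f_x = 0, f = 0 — SINGULAR.
  x = 2: f_y(2, y) = 6*y**2 - 38*y + 59; no integer root y with |y| ≤ 4.
  x = 3: f_y(3, y) = 6*y**2 - 42*y + 68; no integer root y with |y| ≤ 4.
  x = 4: f_y(4, y) = 6*y**2 - 46*y + 75; no integer root y with |y| ≤ 4.
Only singular point on the grid: (1, 3).
Classify: substitute x = 1 + u, y = 3 + v and expand: f = -2*u**3 - u**2*v - u**2 - 2*u*v**2 + 2*v**3 + v**2.
No constant or linear terms (consistent with a singular point). Quadratic part: -u**2 + v**2. Cubic part: -2*u**3 - u**2*v - 2*u*v**2 + 2*v**3.
The quadratic part v**2 - u**2 = (v − u)(v + u) splits into two distinct linear factors, so there are two distinct tangent lines y − 3 = ±(x − 1) — this is a node (ordinary double point).
Classification: node.


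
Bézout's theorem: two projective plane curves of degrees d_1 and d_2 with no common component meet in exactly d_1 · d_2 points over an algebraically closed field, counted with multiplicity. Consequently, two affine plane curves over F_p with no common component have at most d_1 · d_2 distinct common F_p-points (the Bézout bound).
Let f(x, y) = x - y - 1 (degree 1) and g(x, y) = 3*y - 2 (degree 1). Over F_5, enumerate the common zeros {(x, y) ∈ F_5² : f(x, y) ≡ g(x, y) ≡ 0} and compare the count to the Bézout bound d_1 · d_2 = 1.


Common zeros: {(0, 4)}; count = 1; Bézout bound = 1.

deg(f) = 1, deg(g) = 1, so Bézout bound = 1.
Scan x ∈ F_5. For each x, list the y ∈ F_5 with f(x, y) ≡ 0 and those with g(x, y) ≡ 0 (mod 5); the common zeros in that column are the intersection.
  x = 0: f ≡ 0 at y ∈ {4}; g ≡ 0 at y ∈ {4}; common: {4}.
  x = 1: f ≡ 0 at y ∈ {0}; g ≡ 0 at y ∈ {4}; common: ∅.
  x = 2: f ≡ 0 at y ∈ {1}; g ≡ 0 at y ∈ {4}; common: ∅.
  x = 3: f ≡ 0 at y ∈ {2}; g ≡ 0 at y ∈ {4}; common: ∅.
  x = 4: f ≡ 0 at y ∈ {3}; g ≡ 0 at y ∈ {4}; common: ∅.
Collecting: common zeros = {(0, 4)}, so the count is 1.
Comparison with the Bézout bound: 1 ≤ 1 = deg(f)·deg(g), as expected for curves with no common component (the bound is attained).


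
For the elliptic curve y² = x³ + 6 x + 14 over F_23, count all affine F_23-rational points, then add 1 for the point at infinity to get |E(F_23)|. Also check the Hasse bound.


Affine points = {(3, 6), (3, 17), (5, 10), (5, 13), (6, 6), (6, 17), (7, 10), (7, 13), (10, 4), (10, 19), (11, 10), (11, 13), (13, 9), (13, 14), (14, 6), (14, 17), (15, 11), (15, 12), (19, 8), (19, 15)}; affine count = 20; |E(F_23)| = 21.

Discriminant check: Δ ∝ 4a³ + 27b² = 4·6³ + 27·14² = 4·216 + 27·196 ≡ 15 (mod 23). Nonzero ⇒ E is nonsingular.
For each x ∈ F_23, compute rhs = x³ + 6·x + 14 mod 23, then count y ∈ F_23 with y² ≡ rhs.
  x = 0: rhs = 14, matching y values: none (0 points).
  x = 1: rhs = 21, matching y values: none (0 points).
  x = 2: rhs = 11, matching y values: none (0 points).
  x = 3: rhs = 13, matching y values: 6, 17 (2 points).
  x = 4: rhs = 10, matching y values: none (0 points).
  x = 5: rhs = 8, matching y values: 10, 13 (2 points).
  x = 6: rhs = 13, matching y values: 6, 17 (2 points).
  x = 7: rhs = 8, matching y values: 10, 13 (2 points).
  x = 8: rhs = 22, matching y values: none (0 points).
  x = 9: rhs = 15, matching y values: none (0 points).
  x = 10: rhs = 16, matching y values: 4, 19 (2 points).
  x = 11: rhs = 8, matching y values: 10, 13 (2 points).
  x = 12: rhs = 20, matching y values: none (0 points).
  x = 13: rhs = 12, matching y values: 9, 14 (2 points).
  x = 14: rhs = 13, matching y values: 6, 17 (2 points).
  x = 15: rhs = 6, matching y values: 11, 12 (2 points).
  x = 16: rhs = 20, matching y values: none (0 points).
  x = 17: rhs = 15, matching y values: none (0 points).
  x = 18: rhs = 20, matching y values: none (0 points).
  x = 19: rhs = 18, matching y values: 8, 15 (2 points).
  x = 20: rhs = 15, matching y values: none (0 points).
  x = 21: rhs = 17, matching y values: none (0 points).
  x = 22: rhs = 7, matching y values: none (0 points).
Total affine count: 20.
Full point count |E(F_23)| = 20 + 1 = 21.
Hasse bound: |21 − (23+1)| = |-3| = 3 ≤ 2√23 ≈ 9.5917 ✓.


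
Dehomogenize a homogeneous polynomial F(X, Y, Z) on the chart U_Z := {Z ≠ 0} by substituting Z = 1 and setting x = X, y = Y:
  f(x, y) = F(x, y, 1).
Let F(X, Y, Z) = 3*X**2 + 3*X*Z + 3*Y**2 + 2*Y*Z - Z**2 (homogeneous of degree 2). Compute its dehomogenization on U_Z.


f(x, y) = 3*x**2 + 3*x + 3*y**2 + 2*y - 1

On U_Z we set Z = 1. Each monomial c·X^i·Y^j·Z^k in F becomes c·x^i·y^j·1^k = c·x^i·y^j.
Substituting Z = 1: F(X, Y, 1) = 3*x**2 + 3*x + 3*y**2 + 2*y - 1.
Note: deg(f) ≤ deg(F) = 2; strict inequality happens when F is divisible by Z (lost terms).


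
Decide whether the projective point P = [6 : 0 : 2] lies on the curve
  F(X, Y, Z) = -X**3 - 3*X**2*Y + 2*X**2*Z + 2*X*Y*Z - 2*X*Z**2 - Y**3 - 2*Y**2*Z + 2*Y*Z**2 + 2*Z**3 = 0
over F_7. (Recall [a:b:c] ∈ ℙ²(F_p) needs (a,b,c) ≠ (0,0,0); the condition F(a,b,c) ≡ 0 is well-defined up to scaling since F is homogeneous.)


F(6,0,2) ≡ 1 (mod 7); P is NOT on the curve.

Evaluate F(6, 0, 2) term-by-term (mod 7).
  -X**3 ↦ -1·216·1·1 = -216
  -3*X**2*Y ↦ -3·36·0·1 = 0
  2*X**2*Z ↦ 2·36·1·2 = 144
  2*X*Y*Z ↦ 2·6·0·2 = 0
  -2*X*Z**2 ↦ -2·6·1·4 = -48
  -Y**3 ↦ -1·1·0·1 = 0
  -2*Y**2*Z ↦ -2·1·0·2 = 0
  2*Y*Z**2 ↦ 2·1·0·4 = 0
  2*Z**3 ↦ 2·1·1·8 = 16
Sum: F(6, 0, 2) = (-216) + (0) + (144) + (0) + (-48) + (0) + (0) + (0) + (16) = -104.
Reducing mod 7: -104 ≡ 1 (mod 7).
Since F(a, b, c) ≡ 1 ≠ 0 (mod 7), P does NOT lie on the curve.


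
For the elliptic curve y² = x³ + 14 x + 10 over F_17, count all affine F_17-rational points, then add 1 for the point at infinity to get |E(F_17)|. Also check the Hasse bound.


Affine points = {(1, 5), (1, 12), (5, 1), (5, 16), (6, 2), (6, 15), (7, 3), (7, 14), (9, 7), (9, 10), (11, 4), (11, 13), (12, 6), (12, 11), (13, 3), (13, 14), (14, 3), (14, 14), (15, 5), (15, 12)}; affine count = 20; |E(F_17)| = 21.

Discriminant check: Δ ∝ 4a³ + 27b² = 4·14³ + 27·10² = 4·2744 + 27·100 ≡ 8 (mod 17). Nonzero ⇒ E is nonsingular.
For each x ∈ F_17, compute rhs = x³ + 14·x + 10 mod 17, then count y ∈ F_17 with y² ≡ rhs.
  x = 0: rhs = 10, matching y values: none (0 points).
  x = 1: rhs = 8, matching y values: 5, 12 (2 points).
  x = 2: rhs = 12, matching y values: none (0 points).
  x = 3: rhs = 11, matching y values: none (0 points).
  x = 4: rhs = 11, matching y values: none (0 points).
  x = 5: rhs = 1, matching y values: 1, 16 (2 points).
  x = 6: rhs = 4, matching y values: 2, 15 (2 points).
  x = 7: rhs = 9, matching y values: 3, 14 (2 points).
  x = 8: rhs = 5, matching y values: none (0 points).
  x = 9: rhs = 15, matching y values: 7, 10 (2 points).
  x = 10: rhs = 11, matching y values: none (0 points).
  x = 11: rhs = 16, matching y values: 4, 13 (2 points).
  x = 12: rhs = 2, matching y values: 6, 11 (2 points).
  x = 13: rhs = 9, matching y values: 3, 14 (2 points).
  x = 14: rhs = 9, matching y values: 3, 14 (2 points).
  x = 15: rhs = 8, matching y values: 5, 12 (2 points).
  x = 16: rhs = 12, matching y values: none (0 points).
Total affine count: 20.
Full point count |E(F_17)| = 20 + 1 = 21.
Hasse bound: |21 − (17+1)| = |3| = 3 ≤ 2√17 ≈ 8.2462 ✓.


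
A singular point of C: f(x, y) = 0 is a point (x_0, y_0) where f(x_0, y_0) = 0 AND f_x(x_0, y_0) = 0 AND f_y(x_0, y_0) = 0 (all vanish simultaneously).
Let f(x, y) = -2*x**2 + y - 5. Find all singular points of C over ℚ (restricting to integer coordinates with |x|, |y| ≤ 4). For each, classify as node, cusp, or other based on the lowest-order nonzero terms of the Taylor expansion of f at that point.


No singular points in the scanned grid; C is smooth there.

Compute partial derivatives:
  f_x = -4*x.
  f_y = 1.
f_y = 1 is a nonzero constant, so f_y never vanishes: no point (x, y) can satisfy f = f_x = f_y = 0. In particular no (x, y) ∈ {−4, ..., 4}² is singular; the curve is smooth.


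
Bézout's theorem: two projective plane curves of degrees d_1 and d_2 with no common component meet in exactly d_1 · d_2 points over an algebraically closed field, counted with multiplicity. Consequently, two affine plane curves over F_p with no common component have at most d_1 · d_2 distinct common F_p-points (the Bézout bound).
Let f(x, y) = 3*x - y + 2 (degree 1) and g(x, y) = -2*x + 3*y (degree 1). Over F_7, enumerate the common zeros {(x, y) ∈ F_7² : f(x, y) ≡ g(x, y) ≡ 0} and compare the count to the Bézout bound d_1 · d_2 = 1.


Common zeros: ∅; count = 0; Bézout bound = 1.

deg(f) = 1, deg(g) = 1, so Bézout bound = 1.
Scan x ∈ F_7. For each x, list the y ∈ F_7 with f(x, y) ≡ 0 and those with g(x, y) ≡ 0 (mod 7); the common zeros in that column are the intersection.
  x = 0: f ≡ 0 at y ∈ {2}; g ≡ 0 at y ∈ {0}; common: ∅.
  x = 1: f ≡ 0 at y ∈ {5}; g ≡ 0 at y ∈ {3}; common: ∅.
  x = 2: f ≡ 0 at y ∈ {1}; g ≡ 0 at y ∈ {6}; common: ∅.
  x = 3: f ≡ 0 at y ∈ {4}; g ≡ 0 at y ∈ {2}; common: ∅.
  x = 4: f ≡ 0 at y ∈ {0}; g ≡ 0 at y ∈ {5}; common: ∅.
  x = 5: f ≡ 0 at y ∈ {3}; g ≡ 0 at y ∈ {1}; common: ∅.
  x = 6: f ≡ 0 at y ∈ {6}; g ≡ 0 at y ∈ {4}; common: ∅.
Collecting: common zeros = ∅, so the count is 0.
Comparison with the Bézout bound: 0 ≤ 1 = deg(f)·deg(g), as expected for curves with no common component (the affine F_7-count falls short of the bound because intersections may lie at infinity, over extension fields, or carry multiplicity).


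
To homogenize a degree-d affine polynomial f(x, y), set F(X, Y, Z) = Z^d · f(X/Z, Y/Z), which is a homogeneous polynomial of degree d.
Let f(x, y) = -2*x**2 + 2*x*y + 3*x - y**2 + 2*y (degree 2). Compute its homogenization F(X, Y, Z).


F(X, Y, Z) = -2*X**2 + 2*X*Y + 3*X*Z - Y**2 + 2*Y*Z

deg(f) = 2.
Substitute x = X/Z, y = Y/Z into f, then multiply by Z^2.
  monomial -2·x^2·y^0 ↦ -2·X^2·Y^0·Z^0.
  monomial 2·x^1·y^1 ↦ 2·X^1·Y^1·Z^0.
  monomial 3·x^1·y^0 ↦ 3·X^1·Y^0·Z^1.
  monomial -1·x^0·y^2 ↦ -1·X^0·Y^2·Z^0.
  monomial 2·x^0·y^1 ↦ 2·X^0·Y^1·Z^1.
Collecting: F(X, Y, Z) = -2*X**2 + 2*X*Y + 3*X*Z - Y**2 + 2*Y*Z.


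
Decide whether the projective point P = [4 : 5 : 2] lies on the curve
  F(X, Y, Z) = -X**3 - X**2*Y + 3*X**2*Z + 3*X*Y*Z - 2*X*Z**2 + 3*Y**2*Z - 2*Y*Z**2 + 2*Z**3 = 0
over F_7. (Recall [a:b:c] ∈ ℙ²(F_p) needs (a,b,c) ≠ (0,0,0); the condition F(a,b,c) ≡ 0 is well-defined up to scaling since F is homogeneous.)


F(4,5,2) ≡ 5 (mod 7); P is NOT on the curve.

Evaluate F(4, 5, 2) term-by-term (mod 7).
  -X**3 ↦ -1·64·1·1 = -64
  -X**2*Y ↦ -1·16·5·1 = -80
  3*X**2*Z ↦ 3·16·1·2 = 96
  3*X*Y*Z ↦ 3·4·5·2 = 120
  -2*X*Z**2 ↦ -2·4·1·4 = -32
  3*Y**2*Z ↦ 3·1·25·2 = 150
  -2*Y*Z**2 ↦ -2·1·5·4 = -40
  2*Z**3 ↦ 2·1·1·8 = 16
Sum: F(4, 5, 2) = (-64) + (-80) + (96) + (120) + (-32) + (150) + (-40) + (16) = 166.
Reducing mod 7: 166 ≡ 5 (mod 7).
Since F(a, b, c) ≡ 5 ≠ 0 (mod 7), P does NOT lie on the curve.


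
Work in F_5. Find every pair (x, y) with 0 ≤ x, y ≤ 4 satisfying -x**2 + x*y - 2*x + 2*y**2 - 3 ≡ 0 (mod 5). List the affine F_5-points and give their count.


Affine F_5-points: {(0, 2), (0, 3), (1, 3), (1, 4)}; count = 4.

For each of the 25 pairs (x, y) ∈ F_5², evaluate f(x, y) mod 5. Record the zeros.
  x = 0: [0↦2, 1↦4, 2↦0, 3↦0, 4↦4]  zeros at y ∈ {2, 3}
  x = 1: [0↦4, 1↦2, 2↦4, 3↦0, 4↦0]  zeros at y ∈ {3, 4}
  x = 2: [0↦4, 1↦3, 2↦1, 3↦3, 4↦4]  zeros at y ∈ ∅
  x = 3: [0↦2, 1↦2, 2↦1, 3↦4, 4↦1]  zeros at y ∈ ∅
  x = 4: [0↦3, 1↦4, 2↦4, 3↦3, 4↦1]  zeros at y ∈ ∅
Collecting zeros: affine points = {(0, 2), (0, 3), (1, 3), (1, 4)}.
Total count |C(F_5)_aff| = 4.


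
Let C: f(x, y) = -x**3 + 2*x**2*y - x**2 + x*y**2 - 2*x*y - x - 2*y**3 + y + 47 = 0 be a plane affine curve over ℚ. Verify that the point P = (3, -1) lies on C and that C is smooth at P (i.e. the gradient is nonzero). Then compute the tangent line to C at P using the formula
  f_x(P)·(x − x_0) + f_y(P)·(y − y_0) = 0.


Tangent line at P: -43*x + y + 130 = 0.

Step 1: f(3, -1) = 0, so P lies on C.
Step 2: partial derivatives
  f_x(x, y) = -3*x**2 + 4*x*y - 2*x + y**2 - 2*y - 1, f_y(x, y) = 2*x**2 + 2*x*y - 2*x - 6*y**2 + 1.
  f_x(P) = -43, f_y(P) = 1 (gradient nonzero, so P is smooth).
Step 3: tangent line at P: -43·(x − 3) + 1·(y − -1) = 0.
Expanding: -43*x + y + 130 = 0.


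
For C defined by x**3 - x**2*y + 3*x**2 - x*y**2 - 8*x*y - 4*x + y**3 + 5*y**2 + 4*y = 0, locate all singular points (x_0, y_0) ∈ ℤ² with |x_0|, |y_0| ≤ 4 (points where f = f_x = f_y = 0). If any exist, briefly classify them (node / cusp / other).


Singular points: {(-2, -2)}; classification: node.

Compute partial derivatives:
  f_x = 3*x**2 - 2*x*y + 6*x - y**2 - 8*y - 4.
  f_y = -x**2 - 2*x*y - 8*x + 3*y**2 + 10*y + 4.
Scan x_0 ∈ {−4, ..., 4}. For each x_0, f_y(x_0, y) is a polynomial in y; find its integer roots y ∈ {−4, ..., 4}, then test f_x and f at those candidates.
  x = -4: f_y(-4, y) = 3*y**2 + 18*y + 20; no integer root y with |y| ≤ 4.
  x = -3: f_y(-3, y) = 3*y**2 + 16*y + 19; no integer root y with |y| ≤ 4.
  x = -2: f_y(-2, y) = 3*y**2 + 14*y + 16; vanishes at y ∈ {-2}. (-2, -2): f_x = 0, f = 0 — SINGULAR.
  x = -1: f_y(-1, y) = 3*y**2 + 12*y + 11; no integer root y with |y| ≤ 4.
  x = 0: f_y(0, y) = 3*y**2 + 10*y + 4; no integer root y with |y| ≤ 4.
  x = 1: f_y(1, y) = 3*y**2 + 8*y - 5; no integer root y with |y| ≤ 4.
  x = 2: f_y(2, y) = 3*y**2 + 6*y - 16; no integer root y with |y| ≤ 4.
  x = 3: f_y(3, y) = 3*y**2 + 4*y - 29; no integer root y with |y| ≤ 4.
  x = 4: f_y(4, y) = 3*y**2 + 2*y - 44; no integer root y with |y| ≤ 4.
Only singular point on the grid: (-2, -2).
Classify: substitute x = -2 + u, y = -2 + v and expand: f = u**3 - u**2*v - u**2 - u*v**2 + v**3 + v**2.
No constant or linear terms (consistent with a singular point). Quadratic part: -u**2 + v**2. Cubic part: u**3 - u**2*v - u*v**2 + v**3.
The quadratic part v**2 - u**2 = (v − u)(v + u) splits into two distinct linear factors, so there are two distinct tangent lines y − -2 = ±(x − -2) — this is a node (ordinary double point).
Classification: node.


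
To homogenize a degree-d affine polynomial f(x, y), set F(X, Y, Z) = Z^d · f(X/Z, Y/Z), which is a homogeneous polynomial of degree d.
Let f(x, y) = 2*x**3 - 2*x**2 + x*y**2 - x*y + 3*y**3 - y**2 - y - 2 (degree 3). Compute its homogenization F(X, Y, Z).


F(X, Y, Z) = 2*X**3 - 2*X**2*Z + X*Y**2 - X*Y*Z + 3*Y**3 - Y**2*Z - Y*Z**2 - 2*Z**3

deg(f) = 3.
Substitute x = X/Z, y = Y/Z into f, then multiply by Z^3.
  monomial 2·x^3·y^0 ↦ 2·X^3·Y^0·Z^0.
  monomial -2·x^2·y^0 ↦ -2·X^2·Y^0·Z^1.
  monomial 1·x^1·y^2 ↦ 1·X^1·Y^2·Z^0.
  monomial -1·x^1·y^1 ↦ -1·X^1·Y^1·Z^1.
  monomial 3·x^0·y^3 ↦ 3·X^0·Y^3·Z^0.
  monomial -1·x^0·y^2 ↦ -1·X^0·Y^2·Z^1.
  monomial -1·x^0·y^1 ↦ -1·X^0·Y^1·Z^2.
  monomial -2·x^0·y^0 ↦ -2·X^0·Y^0·Z^3.
Collecting: F(X, Y, Z) = 2*X**3 - 2*X**2*Z + X*Y**2 - X*Y*Z + 3*Y**3 - Y**2*Z - Y*Z**2 - 2*Z**3.


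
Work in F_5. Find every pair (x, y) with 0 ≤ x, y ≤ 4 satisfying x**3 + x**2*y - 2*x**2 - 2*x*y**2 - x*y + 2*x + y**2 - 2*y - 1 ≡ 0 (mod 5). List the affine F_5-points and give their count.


Affine F_5-points: {(1, 0), (1, 3), (2, 1), (2, 4), (3, 4)}; count = 5.

For each of the 25 pairs (x, y) ∈ F_5², evaluate f(x, y) mod 5. Record the zeros.
  x = 0: [0↦4, 1↦3, 2↦4, 3↦2, 4↦2]  zeros at y ∈ ∅
  x = 1: [0↦0, 1↦2, 2↦2, 3↦0, 4↦1]  zeros at y ∈ {0, 3}
  x = 2: [0↦3, 1↦0, 2↦1, 3↦1, 4↦0]  zeros at y ∈ {1, 4}
  x = 3: [0↦4, 1↦3, 2↦2, 3↦1, 4↦0]  zeros at y ∈ {4}
  x = 4: [0↦4, 1↦2, 2↦1, 3↦1, 4↦2]  zeros at y ∈ ∅
Collecting zeros: affine points = {(1, 0), (1, 3), (2, 1), (2, 4), (3, 4)}.
Total count |C(F_5)_aff| = 5.


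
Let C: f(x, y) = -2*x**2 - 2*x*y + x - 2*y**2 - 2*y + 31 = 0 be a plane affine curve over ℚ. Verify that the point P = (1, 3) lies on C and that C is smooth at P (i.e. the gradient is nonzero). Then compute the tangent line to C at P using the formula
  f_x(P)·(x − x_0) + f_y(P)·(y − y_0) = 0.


Tangent line at P: -9*x - 16*y + 57 = 0.

Step 1: f(1, 3) = 0, so P lies on C.
Step 2: partial derivatives
  f_x(x, y) = -4*x - 2*y + 1, f_y(x, y) = -2*x - 4*y - 2.
  f_x(P) = -9, f_y(P) = -16 (gradient nonzero, so P is smooth).
Step 3: tangent line at P: -9·(x − 1) + -16·(y − 3) = 0.
Expanding: -9*x - 16*y + 57 = 0.


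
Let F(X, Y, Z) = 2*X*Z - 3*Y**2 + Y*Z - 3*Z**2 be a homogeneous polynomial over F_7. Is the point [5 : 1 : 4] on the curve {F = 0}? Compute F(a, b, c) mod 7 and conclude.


F(5,1,4) ≡ 0 (mod 7); P is on the curve.

Evaluate F(5, 1, 4) term-by-term (mod 7).
  2*X*Z ↦ 2·5·1·4 = 40
  -3*Y**2 ↦ -3·1·1·1 = -3
  Y*Z ↦ 1·1·1·4 = 4
  -3*Z**2 ↦ -3·1·1·16 = -48
Sum: F(5, 1, 4) = (40) + (-3) + (4) + (-48) = -7.
Reducing mod 7: -7 ≡ 0 (mod 7).
Since F(a, b, c) ≡ 0 (mod 7), P lies on the curve.


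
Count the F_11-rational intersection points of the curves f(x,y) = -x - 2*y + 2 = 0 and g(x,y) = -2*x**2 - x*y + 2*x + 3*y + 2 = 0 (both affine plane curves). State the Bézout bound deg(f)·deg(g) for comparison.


Common zeros: {(9, 2)}; count = 1; Bézout bound = 2.

deg(f) = 1, deg(g) = 2, so Bézout bound = 2.
Scan x ∈ F_11. For each x, list the y ∈ F_11 with f(x, y) ≡ 0 and those with g(x, y) ≡ 0 (mod 11); the common zeros in that column are the intersection.
  x = 0: f ≡ 0 at y ∈ {1}; g ≡ 0 at y ∈ {3}; common: ∅.
  x = 1: f ≡ 0 at y ∈ {6}; g ≡ 0 at y ∈ {10}; common: ∅.
  x = 2: f ≡ 0 at y ∈ {0}; g ≡ 0 at y ∈ {2}; common: ∅.
  x = 3: f ≡ 0 at y ∈ {5}; g ≡ 0 at y ∈ ∅; common: ∅.
  x = 4: f ≡ 0 at y ∈ {10}; g ≡ 0 at y ∈ {0}; common: ∅.
  x = 5: f ≡ 0 at y ∈ {4}; g ≡ 0 at y ∈ {3}; common: ∅.
  x = 6: f ≡ 0 at y ∈ {9}; g ≡ 0 at y ∈ {10}; common: ∅.
  x = 7: f ≡ 0 at y ∈ {3}; g ≡ 0 at y ∈ {7}; common: ∅.
  x = 8: f ≡ 0 at y ∈ {8}; g ≡ 0 at y ∈ {0}; common: ∅.
  x = 9: f ≡ 0 at y ∈ {2}; g ≡ 0 at y ∈ {2}; common: {2}.
  x = 10: f ≡ 0 at y ∈ {7}; g ≡ 0 at y ∈ {6}; common: ∅.
Collecting: common zeros = {(9, 2)}, so the count is 1.
Comparison with the Bézout bound: 1 ≤ 2 = deg(f)·deg(g), as expected for curves with no common component (the affine F_11-count falls short of the bound because intersections may lie at infinity, over extension fields, or carry multiplicity).


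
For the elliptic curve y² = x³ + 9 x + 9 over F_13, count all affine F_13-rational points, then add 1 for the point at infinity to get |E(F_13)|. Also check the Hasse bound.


Affine points = {(0, 3), (0, 10), (2, 3), (2, 10), (5, 6), (5, 7), (7, 5), (7, 8), (9, 0), (11, 3), (11, 10), (12, 5), (12, 8)}; affine count = 13; |E(F_13)| = 14.

Discriminant check: Δ ∝ 4a³ + 27b² = 4·9³ + 27·9² = 4·729 + 27·81 ≡ 7 (mod 13). Nonzero ⇒ E is nonsingular.
For each x ∈ F_13, compute rhs = x³ + 9·x + 9 mod 13, then count y ∈ F_13 with y² ≡ rhs.
  x = 0: rhs = 9, matching y values: 3, 10 (2 points).
  x = 1: rhs = 6, matching y values: none (0 points).
  x = 2: rhs = 9, matching y values: 3, 10 (2 points).
  x = 3: rhs = 11, matching y values: none (0 points).
  x = 4: rhs = 5, matching y values: none (0 points).
  x = 5: rhs = 10, matching y values: 6, 7 (2 points).
  x = 6: rhs = 6, matching y values: none (0 points).
  x = 7: rhs = 12, matching y values: 5, 8 (2 points).
  x = 8: rhs = 8, matching y values: none (0 points).
  x = 9: rhs = 0, matching y values: 0 (1 points).
  x = 10: rhs = 7, matching y values: none (0 points).
  x = 11: rhs = 9, matching y values: 3, 10 (2 points).
  x = 12: rhs = 12, matching y values: 5, 8 (2 points).
Total affine count: 13.
Full point count |E(F_13)| = 13 + 1 = 14.
Hasse bound: |14 − (13+1)| = |0| = 0 ≤ 2√13 ≈ 7.2111 ✓.


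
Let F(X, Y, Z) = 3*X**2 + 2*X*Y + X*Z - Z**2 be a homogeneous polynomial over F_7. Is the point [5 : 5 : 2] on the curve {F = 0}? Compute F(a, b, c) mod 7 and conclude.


F(5,5,2) ≡ 5 (mod 7); P is NOT on the curve.

Evaluate F(5, 5, 2) term-by-term (mod 7).
  3*X**2 ↦ 3·25·1·1 = 75
  2*X*Y ↦ 2·5·5·1 = 50
  X*Z ↦ 1·5·1·2 = 10
  -Z**2 ↦ -1·1·1·4 = -4
Sum: F(5, 5, 2) = (75) + (50) + (10) + (-4) = 131.
Reducing mod 7: 131 ≡ 5 (mod 7).
Since F(a, b, c) ≡ 5 ≠ 0 (mod 7), P does NOT lie on the curve.


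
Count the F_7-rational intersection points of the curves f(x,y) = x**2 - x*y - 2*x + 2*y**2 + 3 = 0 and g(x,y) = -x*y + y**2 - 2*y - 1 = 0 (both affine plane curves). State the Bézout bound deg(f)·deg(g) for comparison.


Common zeros: {(0, 4)}; count = 1; Bézout bound = 4.

deg(f) = 2, deg(g) = 2, so Bézout bound = 4.
Scan x ∈ F_7. For each x, list the y ∈ F_7 with f(x, y) ≡ 0 and those with g(x, y) ≡ 0 (mod 7); the common zeros in that column are the intersection.
  x = 0: f ≡ 0 at y ∈ {3, 4}; g ≡ 0 at y ∈ {4, 5}; common: {4}.
  x = 1: f ≡ 0 at y ∈ ∅; g ≡ 0 at y ∈ ∅; common: ∅.
  x = 2: f ≡ 0 at y ∈ {2, 6}; g ≡ 0 at y ∈ ∅; common: ∅.
  x = 3: f ≡ 0 at y ∈ ∅; g ≡ 0 at y ∈ {2, 3}; common: ∅.
  x = 4: f ≡ 0 at y ∈ ∅; g ≡ 0 at y ∈ ∅; common: ∅.
  x = 5: f ≡ 0 at y ∈ {3}; g ≡ 0 at y ∈ {1, 6}; common: ∅.
  x = 6: f ≡ 0 at y ∈ {4, 6}; g ≡ 0 at y ∈ ∅; common: ∅.
Collecting: common zeros = {(0, 4)}, so the count is 1.
Comparison with the Bézout bound: 1 ≤ 4 = deg(f)·deg(g), as expected for curves with no common component (the affine F_7-count falls short of the bound because intersections may lie at infinity, over extension fields, or carry multiplicity).


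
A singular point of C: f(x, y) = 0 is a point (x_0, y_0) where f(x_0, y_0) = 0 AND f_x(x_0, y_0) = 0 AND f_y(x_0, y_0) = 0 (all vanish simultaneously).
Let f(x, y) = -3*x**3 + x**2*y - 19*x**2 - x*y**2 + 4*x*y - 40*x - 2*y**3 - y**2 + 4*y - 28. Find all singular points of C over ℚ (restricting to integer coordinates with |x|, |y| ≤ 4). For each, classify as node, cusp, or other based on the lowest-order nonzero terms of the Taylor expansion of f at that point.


Singular points: {(-2, 0)}; classification: node.

Compute partial derivatives:
  f_x = -9*x**2 + 2*x*y - 38*x - y**2 + 4*y - 40.
  f_y = x**2 - 2*x*y + 4*x - 6*y**2 - 2*y + 4.
Scan x_0 ∈ {−4, ..., 4}. For each x_0, f_y(x_0, y) is a polynomial in y; find its integer roots y ∈ {−4, ..., 4}, then test f_x and f at those candidates.
  x = -4: f_y(-4, y) = -6*y**2 + 6*y + 4; no integer root y with |y| ≤ 4.
  x = -3: f_y(-3, y) = -6*y**2 + 4*y + 1; no integer root y with |y| ≤ 4.
  x = -2: f_y(-2, y) = -6*y**2 + 2*y; vanishes at y ∈ {0}. (-2, 0): f_x = 0, f = 0 — SINGULAR.
  x = -1: f_y(-1, y) = 1 - 6*y**2; no integer root y with |y| ≤ 4.
  x = 0: f_y(0, y) = -6*y**2 - 2*y + 4; vanishes at y ∈ {-1}. (0, -1): f_x = -45 ≠ 0.
  x = 1: f_y(1, y) = -6*y**2 - 4*y + 9; no integer root y with |y| ≤ 4.
  x = 2: f_y(2, y) = -6*y**2 - 6*y + 16; no integer root y with |y| ≤ 4.
  x = 3: f_y(3, y) = -6*y**2 - 8*y + 25; no integer root y with |y| ≤ 4.
  x = 4: f_y(4, y) = -6*y**2 - 10*y + 36; no integer root y with |y| ≤ 4.
Only singular point on the grid: (-2, 0).
Classify: substitute x = -2 + u, y = 0 + v and expand: f = -3*u**3 + u**2*v - u**2 - u*v**2 - 2*v**3 + v**2.
No constant or linear terms (consistent with a singular point). Quadratic part: -u**2 + v**2. Cubic part: -3*u**3 + u**2*v - u*v**2 - 2*v**3.
The quadratic part v**2 - u**2 = (v − u)(v + u) splits into two distinct linear factors, so there are two distinct tangent lines y − 0 = ±(x − -2) — this is a node (ordinary double point).
Classification: node.


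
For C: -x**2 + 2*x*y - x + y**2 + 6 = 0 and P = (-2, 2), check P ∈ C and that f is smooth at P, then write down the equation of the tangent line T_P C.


Tangent line at P: 7*x + 14 = 0.

Step 1: f(-2, 2) = 0, so P lies on C.
Step 2: partial derivatives
  f_x(x, y) = -2*x + 2*y - 1, f_y(x, y) = 2*x + 2*y.
  f_x(P) = 7, f_y(P) = 0 (gradient nonzero, so P is smooth).
Step 3: tangent line at P: 7·(x − -2) + 0·(y − 2) = 0.
Expanding: 7*x + 14 = 0.


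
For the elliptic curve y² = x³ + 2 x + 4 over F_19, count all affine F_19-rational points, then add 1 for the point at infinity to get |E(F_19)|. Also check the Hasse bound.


Affine points = {(0, 2), (0, 17), (1, 8), (1, 11), (2, 4), (2, 15), (4, 0), (5, 5), (5, 14), (6, 2), (6, 17), (7, 0), (8, 0), (10, 6), (10, 13), (13, 2), (13, 17), (16, 3), (16, 16), (17, 7), (17, 12), (18, 1), (18, 18)}; affine count = 23; |E(F_19)| = 24.

Discriminant check: Δ ∝ 4a³ + 27b² = 4·2³ + 27·4² = 4·8 + 27·16 ≡ 8 (mod 19). Nonzero ⇒ E is nonsingular.
For each x ∈ F_19, compute rhs = x³ + 2·x + 4 mod 19, then count y ∈ F_19 with y² ≡ rhs.
  x = 0: rhs = 4, matching y values: 2, 17 (2 points).
  x = 1: rhs = 7, matching y values: 8, 11 (2 points).
  x = 2: rhs = 16, matching y values: 4, 15 (2 points).
  x = 3: rhs = 18, matching y values: none (0 points).
  x = 4: rhs = 0, matching y values: 0 (1 points).
  x = 5: rhs = 6, matching y values: 5, 14 (2 points).
  x = 6: rhs = 4, matching y values: 2, 17 (2 points).
  x = 7: rhs = 0, matching y values: 0 (1 points).
  x = 8: rhs = 0, matching y values: 0 (1 points).
  x = 9: rhs = 10, matching y values: none (0 points).
  x = 10: rhs = 17, matching y values: 6, 13 (2 points).
  x = 11: rhs = 8, matching y values: none (0 points).
  x = 12: rhs = 8, matching y values: none (0 points).
  x = 13: rhs = 4, matching y values: 2, 17 (2 points).
  x = 14: rhs = 2, matching y values: none (0 points).
  x = 15: rhs = 8, matching y values: none (0 points).
  x = 16: rhs = 9, matching y values: 3, 16 (2 points).
  x = 17: rhs = 11, matching y values: 7, 12 (2 points).
  x = 18: rhs = 1, matching y values: 1, 18 (2 points).
Total affine count: 23.
Full point count |E(F_19)| = 23 + 1 = 24.
Hasse bound: |24 − (19+1)| = |4| = 4 ≤ 2√19 ≈ 8.7178 ✓.
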